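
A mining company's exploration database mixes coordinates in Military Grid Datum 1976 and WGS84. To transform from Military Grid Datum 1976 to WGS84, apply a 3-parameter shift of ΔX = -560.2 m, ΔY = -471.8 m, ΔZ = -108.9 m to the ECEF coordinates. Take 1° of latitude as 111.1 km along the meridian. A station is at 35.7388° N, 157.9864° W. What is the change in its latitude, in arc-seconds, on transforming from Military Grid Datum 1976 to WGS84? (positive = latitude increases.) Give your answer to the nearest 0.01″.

sin φ = 0.584091, cos φ = 0.811688, sin λ = -0.374827, cos λ = -0.927095.
North component: ΔN = −sin φ cos λ·ΔX − sin φ sin λ·ΔY + cos φ·ΔZ = −(0.584091)(-0.927095)(-560.2) − (0.584091)(-0.374827)(-471.8) + (0.811688)(-108.9) = -495.04 m.
1° of latitude spans 111100 m, so Δφ = -495.04 / 111100 × 3600 = -16.041″.

Δφ = -16.04″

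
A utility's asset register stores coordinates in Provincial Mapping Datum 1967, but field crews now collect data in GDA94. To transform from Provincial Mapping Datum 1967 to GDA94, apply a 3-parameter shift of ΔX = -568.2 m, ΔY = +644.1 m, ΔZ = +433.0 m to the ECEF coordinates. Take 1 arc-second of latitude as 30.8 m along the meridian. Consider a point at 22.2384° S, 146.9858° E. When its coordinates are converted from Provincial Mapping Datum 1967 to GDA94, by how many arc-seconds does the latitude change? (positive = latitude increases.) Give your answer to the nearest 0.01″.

Δφ = 23.18″

sin φ = -0.378461, cos φ = 0.925617, sin λ = 0.544847, cos λ = -0.838536.
North component: ΔN = −sin φ cos λ·ΔX − sin φ sin λ·ΔY + cos φ·ΔZ = −(-0.378461)(-0.838536)(-568.2) − (-0.378461)(0.544847)(644.1) + (0.925617)(433.0) = 713.93 m.
1° of latitude spans 3600 × 30.80 = 110880 m, so Δφ = 713.93 / 110880 × 3600 = 23.179″.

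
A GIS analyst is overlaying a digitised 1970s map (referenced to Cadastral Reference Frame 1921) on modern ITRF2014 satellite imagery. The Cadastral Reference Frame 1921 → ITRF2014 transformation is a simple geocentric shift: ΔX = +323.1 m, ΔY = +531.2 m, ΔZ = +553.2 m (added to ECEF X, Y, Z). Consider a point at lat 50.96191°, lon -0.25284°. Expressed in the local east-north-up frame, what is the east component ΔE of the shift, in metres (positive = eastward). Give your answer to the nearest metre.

ΔE = 533 m

At φ = 50.96191°, λ = -0.25284°: sin φ = 0.776727, cos φ = 0.629837, sin λ = -0.004413, cos λ = 0.999990.
ΔE = −sin λ·ΔX + cos λ·ΔY = −(-0.004413)·(323.1) + (0.999990)·(531.2) = 532.62 m.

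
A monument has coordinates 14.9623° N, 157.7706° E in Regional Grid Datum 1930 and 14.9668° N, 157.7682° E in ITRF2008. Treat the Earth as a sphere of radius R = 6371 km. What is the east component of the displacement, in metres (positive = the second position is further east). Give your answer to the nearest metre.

ΔE = -258 m

Δφ = 14.9668° − 14.9623° = +0.0045°; Δλ = 157.7682° − 157.7706° = -0.0024°.
1° along a meridian = πR/180 = 111195 m.
ΔN = Δφ × 111195 = 500.4 m; ΔE = Δλ × 111195 × cos(14.9623°) = -0.0024 × 111195 × 0.966096 = -257.8 m.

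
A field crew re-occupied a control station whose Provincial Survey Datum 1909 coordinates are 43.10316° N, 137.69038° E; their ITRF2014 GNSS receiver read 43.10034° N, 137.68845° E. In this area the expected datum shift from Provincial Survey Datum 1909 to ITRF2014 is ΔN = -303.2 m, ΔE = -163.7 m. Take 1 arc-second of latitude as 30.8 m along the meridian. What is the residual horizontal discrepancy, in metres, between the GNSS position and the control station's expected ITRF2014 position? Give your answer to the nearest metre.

Observed coordinate differences: Δφ = -0.00282°, Δλ = -0.00193°.
Converting to metres (1° lat = 110880 m, cos φ = 0.730125): observed ΔN = -312.7 m, observed ΔE = -156.2 m.
Subtracting the expected shift leaves a residual of -312.7 − (-303.2) = -9.5 m north and -156.2 − (-163.7) = 7.5 m east.
Residual distance = √((-9.5)² + 7.5²) = 12.1 m.

12 m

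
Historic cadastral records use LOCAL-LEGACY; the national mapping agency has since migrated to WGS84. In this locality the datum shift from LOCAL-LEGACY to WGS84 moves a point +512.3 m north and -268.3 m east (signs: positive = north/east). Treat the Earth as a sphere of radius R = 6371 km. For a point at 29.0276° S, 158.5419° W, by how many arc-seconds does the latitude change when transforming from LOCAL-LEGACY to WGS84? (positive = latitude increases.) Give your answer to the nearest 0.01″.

Δφ = 16.59″

On a sphere of radius R, 1 rad of latitude = R, so Δφ = ΔN / R = 512.3 / 6371000 = 8.0411e-05 rad = 16.586″.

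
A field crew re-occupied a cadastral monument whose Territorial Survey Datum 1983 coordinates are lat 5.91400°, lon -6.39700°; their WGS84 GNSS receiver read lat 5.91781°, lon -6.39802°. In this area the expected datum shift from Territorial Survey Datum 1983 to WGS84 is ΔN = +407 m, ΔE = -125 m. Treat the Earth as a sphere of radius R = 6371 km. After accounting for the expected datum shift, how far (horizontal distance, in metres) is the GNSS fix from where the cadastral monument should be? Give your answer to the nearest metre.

Observed coordinate differences: Δφ = +0.00381°, Δλ = -0.00102°.
Converting to metres (1° lat = 111195 m, cos φ = 0.994678): observed ΔN = 423.7 m, observed ΔE = -112.8 m.
Subtracting the expected shift leaves a residual of 423.7 − (407) = 16.7 m north and -112.8 − (-125) = 12.2 m east.
Residual distance = √(16.7² + 12.2²) = 20.6 m.

21 m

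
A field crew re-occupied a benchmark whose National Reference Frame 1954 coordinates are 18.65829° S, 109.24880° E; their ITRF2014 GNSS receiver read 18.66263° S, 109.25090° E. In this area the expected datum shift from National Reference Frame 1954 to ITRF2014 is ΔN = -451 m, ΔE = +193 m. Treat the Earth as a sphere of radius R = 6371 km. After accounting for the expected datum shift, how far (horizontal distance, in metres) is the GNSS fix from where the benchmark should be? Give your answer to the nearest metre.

Observed coordinate differences: Δφ = -0.00434°, Δλ = +0.00210°.
Converting to metres (1° lat = 111195 m, cos φ = 0.947443): observed ΔN = -482.6 m, observed ΔE = 221.2 m.
Subtracting the expected shift leaves a residual of -482.6 − (-451) = -31.6 m north and 221.2 − (193) = 28.2 m east.
Residual distance = √((-31.6)² + 28.2²) = 42.4 m.

42 m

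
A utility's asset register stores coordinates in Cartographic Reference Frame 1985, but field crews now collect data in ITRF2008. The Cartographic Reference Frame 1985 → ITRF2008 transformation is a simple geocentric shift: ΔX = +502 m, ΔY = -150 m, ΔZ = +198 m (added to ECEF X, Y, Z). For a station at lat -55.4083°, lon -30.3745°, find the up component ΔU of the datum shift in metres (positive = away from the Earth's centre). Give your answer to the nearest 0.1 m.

ΔU = 125.9 m

At φ = -55.4083°, λ = -30.3745°: sin φ = -0.823219, cos φ = 0.567724, sin λ = -0.505650, cos λ = 0.862739.
ΔU = cos φ cos λ·ΔX + cos φ sin λ·ΔY + sin φ·ΔZ = (0.567724)(0.862739)(502) + (0.567724)(-0.505650)(-150) + (-0.823219)(198) = 125.94 m.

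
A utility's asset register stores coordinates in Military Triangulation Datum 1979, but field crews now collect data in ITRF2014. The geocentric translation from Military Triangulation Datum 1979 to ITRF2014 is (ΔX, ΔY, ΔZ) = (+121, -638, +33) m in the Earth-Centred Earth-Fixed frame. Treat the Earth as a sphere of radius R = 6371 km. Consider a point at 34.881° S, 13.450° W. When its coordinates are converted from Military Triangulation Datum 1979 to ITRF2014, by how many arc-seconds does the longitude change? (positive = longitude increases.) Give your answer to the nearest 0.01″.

Δλ = -23.38″

sin φ = -0.571874, cos φ = 0.820342, sin λ = -0.232597, cos λ = 0.972573.
East component: ΔE = −sin λ·ΔX + cos λ·ΔY = −(-0.232597)(121) + (0.972573)(-638) = -592.36 m.
1° of latitude spans πR/180 = 111195 m; at latitude φ, 1° of longitude spans that × cos φ = 91217.8 m, so Δλ = -592.36 / 91217.8 × 3600 = -23.378″.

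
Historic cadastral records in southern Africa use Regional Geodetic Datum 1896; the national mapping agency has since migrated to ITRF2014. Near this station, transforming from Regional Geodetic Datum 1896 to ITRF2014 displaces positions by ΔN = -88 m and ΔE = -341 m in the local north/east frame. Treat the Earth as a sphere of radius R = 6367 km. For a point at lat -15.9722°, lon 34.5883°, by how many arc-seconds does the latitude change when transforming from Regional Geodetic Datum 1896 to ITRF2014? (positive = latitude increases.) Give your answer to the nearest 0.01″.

Δφ = -2.85″

On a sphere of radius R, 1 rad of latitude = R, so Δφ = ΔN / R = -88.0 / 6367000 = -1.3821e-05 rad = -2.851″.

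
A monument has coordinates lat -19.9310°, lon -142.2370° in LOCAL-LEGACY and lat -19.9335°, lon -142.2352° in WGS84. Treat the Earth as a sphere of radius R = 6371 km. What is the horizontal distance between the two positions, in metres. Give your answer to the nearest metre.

Δφ = -19.9335° − -19.9310° = -0.0025°; Δλ = -142.2352° − -142.2370° = +0.0018°.
1° along a meridian = πR/180 = 111195 m.
ΔN = Δφ × 111195 = -278.0 m; ΔE = Δλ × 111195 × cos(-19.9310°) = +0.0018 × 111195 × 0.940104 = 188.2 m.
Distance = √(ΔE² + ΔN²) = √(188.2² + (-278.0)²) = 335.7 m.

336 m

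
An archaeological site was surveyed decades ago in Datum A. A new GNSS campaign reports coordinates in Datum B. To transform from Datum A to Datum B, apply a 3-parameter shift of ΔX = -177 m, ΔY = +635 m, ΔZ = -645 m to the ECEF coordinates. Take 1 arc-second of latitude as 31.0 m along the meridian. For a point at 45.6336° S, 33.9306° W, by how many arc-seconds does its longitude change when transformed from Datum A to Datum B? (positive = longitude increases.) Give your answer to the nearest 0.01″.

Δλ = 19.75″

sin φ = -0.714883, cos φ = 0.699244, sin λ = -0.558188, cos λ = 0.829714.
East component: ΔE = −sin λ·ΔX + cos λ·ΔY = −(-0.558188)(-177) + (0.829714)(635) = 428.07 m.
1° of latitude spans 3600 × 31.00 = 111600 m; at latitude φ, 1° of longitude spans that × cos φ = 78035.7 m, so Δλ = 428.07 / 78035.7 × 3600 = 19.748″.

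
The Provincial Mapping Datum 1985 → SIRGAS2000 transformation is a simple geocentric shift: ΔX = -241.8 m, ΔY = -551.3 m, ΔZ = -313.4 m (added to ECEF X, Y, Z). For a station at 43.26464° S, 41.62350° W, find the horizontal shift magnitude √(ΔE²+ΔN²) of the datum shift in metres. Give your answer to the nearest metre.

At φ = -43.26464°, λ = -41.62350°: sin φ = -0.685369, cos φ = 0.728196, sin λ = -0.664233, cos λ = 0.747526.
ΔE = −sin λ·ΔX + cos λ·ΔY = −(-0.664233)·(-241.8) + (0.747526)·(-551.3) = -572.72 m.
ΔN = −sin φ cos λ·ΔX − sin φ sin λ·ΔY + cos φ·ΔZ = −(-0.685369)(0.747526)(-241.8) − (-0.685369)(-0.664233)(-551.3) + (0.728196)(-313.4) = -101.12 m.
Horizontal magnitude = √(ΔE² + ΔN²) = √((-572.72)² + (-101.12)²) = 581.58 m.

582 m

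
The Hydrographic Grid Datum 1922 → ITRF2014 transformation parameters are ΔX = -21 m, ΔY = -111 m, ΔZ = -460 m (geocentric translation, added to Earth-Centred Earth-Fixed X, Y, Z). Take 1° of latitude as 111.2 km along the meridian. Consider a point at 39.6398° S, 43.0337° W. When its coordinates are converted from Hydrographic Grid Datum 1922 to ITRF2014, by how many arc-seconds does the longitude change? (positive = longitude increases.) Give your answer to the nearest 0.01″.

Δλ = -4.01″

sin φ = -0.637959, cos φ = 0.770070, sin λ = -0.682428, cos λ = 0.730952.
East component: ΔE = −sin λ·ΔX + cos λ·ΔY = −(-0.682428)(-21) + (0.730952)(-111) = -95.47 m.
1° of latitude spans 111200 m; at latitude φ, 1° of longitude spans that × cos φ = 85631.8 m, so Δλ = -95.47 / 85631.8 × 3600 = -4.013″.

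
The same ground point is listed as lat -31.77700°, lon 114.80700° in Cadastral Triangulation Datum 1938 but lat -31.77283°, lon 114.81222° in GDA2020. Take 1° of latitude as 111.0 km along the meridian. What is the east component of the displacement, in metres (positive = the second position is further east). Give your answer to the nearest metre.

ΔE = 493 m

Δφ = -31.77283° − -31.77700° = +0.00417°; Δλ = 114.81222° − 114.80700° = +0.00522°.
ΔN = Δφ × 111000 = 462.9 m; ΔE = Δλ × 111000 × cos(-31.77700°) = +0.00522 × 111000 × 0.850104 = 492.6 m.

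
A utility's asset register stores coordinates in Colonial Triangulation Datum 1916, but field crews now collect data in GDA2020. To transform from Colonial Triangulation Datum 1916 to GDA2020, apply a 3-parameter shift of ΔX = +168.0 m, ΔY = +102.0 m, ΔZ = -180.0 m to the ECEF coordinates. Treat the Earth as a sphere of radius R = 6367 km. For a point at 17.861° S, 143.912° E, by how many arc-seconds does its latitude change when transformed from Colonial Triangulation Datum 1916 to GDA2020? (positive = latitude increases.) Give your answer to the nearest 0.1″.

Δφ = -6.3″

sin φ = -0.306709, cos φ = 0.951803, sin λ = 0.589027, cos λ = -0.808113.
North component: ΔN = −sin φ cos λ·ΔX − sin φ sin λ·ΔY + cos φ·ΔZ = −(-0.306709)(-0.808113)(168.0) − (-0.306709)(0.589027)(102.0) + (0.951803)(-180.0) = -194.54 m.
1° of latitude spans πR/180 = 111125 m, so Δφ = -194.54 / 111125 × 3600 = -6.302″.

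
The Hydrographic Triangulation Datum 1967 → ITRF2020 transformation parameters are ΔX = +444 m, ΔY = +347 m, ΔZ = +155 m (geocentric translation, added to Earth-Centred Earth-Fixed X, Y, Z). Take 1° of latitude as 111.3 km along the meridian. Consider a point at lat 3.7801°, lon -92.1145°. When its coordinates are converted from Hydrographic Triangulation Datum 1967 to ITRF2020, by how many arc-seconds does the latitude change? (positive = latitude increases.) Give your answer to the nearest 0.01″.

Δφ = 5.78″

sin φ = 0.065927, cos φ = 0.997824, sin λ = -0.999319, cos λ = -0.036897.
North component: ΔN = −sin φ cos λ·ΔX − sin φ sin λ·ΔY + cos φ·ΔZ = −(0.065927)(-0.036897)(444) − (0.065927)(-0.999319)(347) + (0.997824)(155) = 178.60 m.
1° of latitude spans 111300 m, so Δφ = 178.60 / 111300 × 3600 = 5.777″.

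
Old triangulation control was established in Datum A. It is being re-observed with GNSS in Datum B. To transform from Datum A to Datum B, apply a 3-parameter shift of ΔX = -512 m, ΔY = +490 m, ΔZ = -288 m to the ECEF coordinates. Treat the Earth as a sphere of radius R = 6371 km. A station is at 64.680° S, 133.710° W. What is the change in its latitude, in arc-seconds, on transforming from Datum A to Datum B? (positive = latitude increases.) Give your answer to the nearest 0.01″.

Δφ = -4.00″

sin φ = -0.903933, cos φ = 0.427673, sin λ = -0.722847, cos λ = -0.691009.
North component: ΔN = −sin φ cos λ·ΔX − sin φ sin λ·ΔY + cos φ·ΔZ = −(-0.903933)(-0.691009)(-512) − (-0.903933)(-0.722847)(490) + (0.427673)(-288) = -123.53 m.
1° of latitude spans πR/180 = 111195 m, so Δφ = -123.53 / 111195 × 3600 = -3.999″.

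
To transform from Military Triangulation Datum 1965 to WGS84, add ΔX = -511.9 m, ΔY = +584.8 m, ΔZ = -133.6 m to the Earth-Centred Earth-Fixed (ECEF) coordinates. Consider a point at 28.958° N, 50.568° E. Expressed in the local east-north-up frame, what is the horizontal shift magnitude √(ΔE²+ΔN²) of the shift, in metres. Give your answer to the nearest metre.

The local east axis at (φ, λ) is (−sin λ, cos λ, 0), so ΔE = −sin(50.568°)·(-511.9) + cos(50.568°)·584.8 = 766.82 m.
The local north axis is (−sin φ cos λ, −sin φ sin λ, cos φ), giving ΔN = 157.422 − 218.693 − 116.897 = -178.17 m.
Horizontal magnitude = √(ΔE² + ΔN²) = √(766.82² + (-178.17)²) = 787.25 m.

787 m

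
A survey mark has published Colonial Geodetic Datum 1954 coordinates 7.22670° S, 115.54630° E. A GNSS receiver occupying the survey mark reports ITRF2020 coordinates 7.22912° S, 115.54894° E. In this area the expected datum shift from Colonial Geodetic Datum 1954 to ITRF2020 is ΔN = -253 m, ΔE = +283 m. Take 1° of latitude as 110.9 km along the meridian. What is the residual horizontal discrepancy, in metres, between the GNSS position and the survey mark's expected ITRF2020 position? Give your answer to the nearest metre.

Observed coordinate differences: Δφ = -0.00242°, Δλ = +0.00264°.
Converting to metres (1° lat = 110900 m, cos φ = 0.992056): observed ΔN = -268.4 m, observed ΔE = 290.5 m.
Subtracting the expected shift leaves a residual of -268.4 − (-253) = -15.4 m north and 290.5 − (283) = 7.5 m east.
Residual distance = √((-15.4)² + 7.5²) = 17.1 m.

17 m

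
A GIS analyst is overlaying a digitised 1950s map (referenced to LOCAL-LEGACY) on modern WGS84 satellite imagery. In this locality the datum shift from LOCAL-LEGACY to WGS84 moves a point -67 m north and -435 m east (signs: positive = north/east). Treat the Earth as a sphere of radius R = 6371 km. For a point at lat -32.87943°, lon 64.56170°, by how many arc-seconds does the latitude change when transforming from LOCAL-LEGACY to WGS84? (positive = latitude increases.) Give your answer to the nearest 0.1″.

On a sphere of radius R, 1 rad of latitude = R, so Δφ = ΔN / R = -67.0 / 6371000 = -1.0516e-05 rad = -2.169″.

Δφ = -2.2″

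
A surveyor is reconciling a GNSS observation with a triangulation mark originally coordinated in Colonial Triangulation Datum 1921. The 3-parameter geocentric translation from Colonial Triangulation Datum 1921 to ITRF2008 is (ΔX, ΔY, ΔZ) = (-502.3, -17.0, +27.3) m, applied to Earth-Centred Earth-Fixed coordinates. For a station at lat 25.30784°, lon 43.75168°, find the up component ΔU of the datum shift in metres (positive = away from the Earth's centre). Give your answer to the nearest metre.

ΔU = -327 m

At φ = 25.30784°, λ = 43.75168°: sin φ = 0.427482, cos φ = 0.904024, sin λ = 0.691534, cos λ = 0.722344.
ΔU = cos φ cos λ·ΔX + cos φ sin λ·ΔY + sin φ·ΔZ = (0.904024)(0.722344)(-502.3) + (0.904024)(0.691534)(-17.0) + (0.427482)(27.3) = -326.97 m.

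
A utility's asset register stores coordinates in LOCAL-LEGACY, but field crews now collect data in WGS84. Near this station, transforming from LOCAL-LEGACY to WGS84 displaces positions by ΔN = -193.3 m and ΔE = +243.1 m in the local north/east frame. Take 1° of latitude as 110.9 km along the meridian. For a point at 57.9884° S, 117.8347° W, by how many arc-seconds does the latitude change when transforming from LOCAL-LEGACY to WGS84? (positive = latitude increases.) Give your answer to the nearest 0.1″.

1° of latitude = 110.9 km, so Δφ = -193.3 / 110900 = -0.0017430° = -6.275″.

Δφ = -6.3″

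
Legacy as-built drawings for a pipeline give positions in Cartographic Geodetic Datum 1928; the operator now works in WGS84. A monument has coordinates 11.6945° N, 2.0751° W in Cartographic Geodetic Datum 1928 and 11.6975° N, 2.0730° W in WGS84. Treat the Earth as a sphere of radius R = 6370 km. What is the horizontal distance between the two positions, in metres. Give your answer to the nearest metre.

404 m

Δφ = 11.6975° − 11.6945° = +0.0030°; Δλ = -2.0730° − -2.0751° = +0.0021°.
1° along a meridian = πR/180 = 111177 m.
ΔN = Δφ × 111177 = 333.5 m; ΔE = Δλ × 111177 × cos(11.6945°) = +0.0021 × 111177 × 0.979242 = 228.6 m.
Distance = √(ΔE² + ΔN²) = √(228.6² + 333.5²) = 404.4 m.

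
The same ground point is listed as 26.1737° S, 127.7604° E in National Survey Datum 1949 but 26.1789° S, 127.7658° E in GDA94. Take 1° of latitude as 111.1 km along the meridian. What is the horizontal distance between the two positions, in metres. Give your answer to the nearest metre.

790 m

Δφ = -26.1789° − -26.1737° = -0.0052°; Δλ = 127.7658° − 127.7604° = +0.0054°.
ΔN = Δφ × 111100 = -577.7 m; ΔE = Δλ × 111100 × cos(-26.1737°) = +0.0054 × 111100 × 0.897461 = 538.4 m.
Distance = √(ΔE² + ΔN²) = √(538.4² + (-577.7)²) = 789.7 m.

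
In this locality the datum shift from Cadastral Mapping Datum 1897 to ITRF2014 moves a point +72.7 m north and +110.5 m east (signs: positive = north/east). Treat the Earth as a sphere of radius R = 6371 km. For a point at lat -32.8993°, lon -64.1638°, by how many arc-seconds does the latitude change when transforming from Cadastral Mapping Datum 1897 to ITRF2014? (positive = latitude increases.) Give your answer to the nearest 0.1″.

On a sphere of radius R, 1 rad of latitude = R, so Δφ = ΔN / R = 72.7 / 6371000 = 1.1411e-05 rad = 2.354″.

Δφ = 2.4″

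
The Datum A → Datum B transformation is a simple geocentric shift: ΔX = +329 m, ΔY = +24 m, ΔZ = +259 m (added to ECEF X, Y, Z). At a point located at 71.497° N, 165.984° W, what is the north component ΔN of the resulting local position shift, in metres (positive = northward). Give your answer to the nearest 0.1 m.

ΔN = 390.4 m

The local north axis is (−sin φ cos λ, −sin φ sin λ, cos φ), giving ΔN = 302.704 + 5.512 + 82.195 = 390.41 m.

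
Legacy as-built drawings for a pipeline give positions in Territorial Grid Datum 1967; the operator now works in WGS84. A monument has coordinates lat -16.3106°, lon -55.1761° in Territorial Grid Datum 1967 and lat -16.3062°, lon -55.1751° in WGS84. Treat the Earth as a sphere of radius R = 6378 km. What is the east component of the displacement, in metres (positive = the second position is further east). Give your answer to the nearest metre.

ΔE = 107 m

Δφ = -16.3062° − -16.3106° = +0.0044°; Δλ = -55.1751° − -55.1761° = +0.0010°.
1° along a meridian = πR/180 = 111317 m.
ΔN = Δφ × 111317 = 489.8 m; ΔE = Δλ × 111317 × cos(-16.3106°) = +0.0010 × 111317 × 0.959753 = 106.8 m.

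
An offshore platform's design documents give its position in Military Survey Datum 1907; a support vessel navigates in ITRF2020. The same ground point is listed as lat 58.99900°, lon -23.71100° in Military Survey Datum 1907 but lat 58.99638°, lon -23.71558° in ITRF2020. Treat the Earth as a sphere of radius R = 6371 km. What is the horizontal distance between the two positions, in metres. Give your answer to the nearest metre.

Δφ = 58.99638° − 58.99900° = -0.00262°; Δλ = -23.71558° − -23.71100° = -0.00458°.
1° along a meridian = πR/180 = 111195 m.
ΔN = Δφ × 111195 = -291.3 m; ΔE = Δλ × 111195 × cos(58.99900°) = -0.00458 × 111195 × 0.515053 = -262.3 m.
Distance = √(ΔE² + ΔN²) = √((-262.3)² + (-291.3)²) = 392.0 m.

392 m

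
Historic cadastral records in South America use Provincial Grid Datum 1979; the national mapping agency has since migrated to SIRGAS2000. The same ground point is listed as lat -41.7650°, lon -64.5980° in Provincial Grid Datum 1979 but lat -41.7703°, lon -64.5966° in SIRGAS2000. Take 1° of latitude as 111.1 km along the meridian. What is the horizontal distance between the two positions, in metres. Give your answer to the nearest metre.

Δφ = -41.7703° − -41.7650° = -0.0053°; Δλ = -64.5966° − -64.5980° = +0.0014°.
ΔN = Δφ × 111100 = -588.8 m; ΔE = Δλ × 111100 × cos(-41.7650°) = +0.0014 × 111100 × 0.745883 = 116.0 m.
Distance = √(ΔE² + ΔN²) = √(116.0² + (-588.8)²) = 600.2 m.

600 m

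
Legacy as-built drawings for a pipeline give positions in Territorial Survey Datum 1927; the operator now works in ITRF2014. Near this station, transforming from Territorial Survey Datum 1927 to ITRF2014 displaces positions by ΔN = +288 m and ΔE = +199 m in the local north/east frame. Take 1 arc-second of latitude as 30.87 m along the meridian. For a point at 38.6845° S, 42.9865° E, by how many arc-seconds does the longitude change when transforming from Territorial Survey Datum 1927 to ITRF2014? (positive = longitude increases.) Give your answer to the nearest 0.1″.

At latitude -38.6845°, cos φ = 0.780600.
1″ of longitude at this latitude = 30.87 × cos φ = 24.0971 m, so Δλ = 199.0 / 24.0971 = 8.258″.

Δλ = 8.3″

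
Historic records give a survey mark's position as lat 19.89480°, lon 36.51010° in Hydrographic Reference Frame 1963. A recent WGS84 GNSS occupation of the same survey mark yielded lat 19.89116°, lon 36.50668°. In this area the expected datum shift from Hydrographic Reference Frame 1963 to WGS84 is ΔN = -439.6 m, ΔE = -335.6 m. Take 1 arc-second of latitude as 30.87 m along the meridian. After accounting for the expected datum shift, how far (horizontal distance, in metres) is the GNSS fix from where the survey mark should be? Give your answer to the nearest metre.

41 m

Observed coordinate differences: Δφ = -0.00364°, Δλ = -0.00342°.
Converting to metres (1° lat = 111132 m, cos φ = 0.940319): observed ΔN = -404.5 m, observed ΔE = -357.4 m.
Subtracting the expected shift leaves a residual of -404.5 − (-439.6) = 35.1 m north and -357.4 − (-335.6) = -21.8 m east.
Residual distance = √(35.1² + (-21.8)²) = 41.3 m.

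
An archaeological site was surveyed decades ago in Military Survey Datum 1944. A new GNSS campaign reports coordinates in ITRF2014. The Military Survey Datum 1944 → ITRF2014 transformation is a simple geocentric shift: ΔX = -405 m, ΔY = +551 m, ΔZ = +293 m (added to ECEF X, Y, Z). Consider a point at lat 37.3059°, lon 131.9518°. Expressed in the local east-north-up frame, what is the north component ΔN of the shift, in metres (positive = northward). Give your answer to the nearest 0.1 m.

At φ = 37.3059°, λ = 131.9518°: sin φ = 0.606070, cos φ = 0.795411, sin λ = 0.743707, cos λ = -0.668505.
ΔN = −sin φ cos λ·ΔX − sin φ sin λ·ΔY + cos φ·ΔZ = −(0.606070)(-0.668505)(-405) − (0.606070)(0.743707)(551) + (0.795411)(293) = -179.39 m.

ΔN = -179.4 m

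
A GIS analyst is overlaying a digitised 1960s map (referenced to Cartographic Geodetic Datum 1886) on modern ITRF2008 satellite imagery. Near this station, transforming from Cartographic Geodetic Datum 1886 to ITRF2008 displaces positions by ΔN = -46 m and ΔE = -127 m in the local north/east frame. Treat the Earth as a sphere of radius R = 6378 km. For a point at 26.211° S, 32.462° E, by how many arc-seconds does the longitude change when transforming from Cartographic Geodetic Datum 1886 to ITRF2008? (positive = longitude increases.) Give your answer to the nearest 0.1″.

Δλ = -4.6″

At latitude -26.211°, cos φ = 0.897174.
One radian of longitude at latitude φ spans R cos φ, so Δλ = ΔE / (R cos φ) = -127.0 / (6378000 × 0.897174) = -2.2194e-05 rad = -4.578″.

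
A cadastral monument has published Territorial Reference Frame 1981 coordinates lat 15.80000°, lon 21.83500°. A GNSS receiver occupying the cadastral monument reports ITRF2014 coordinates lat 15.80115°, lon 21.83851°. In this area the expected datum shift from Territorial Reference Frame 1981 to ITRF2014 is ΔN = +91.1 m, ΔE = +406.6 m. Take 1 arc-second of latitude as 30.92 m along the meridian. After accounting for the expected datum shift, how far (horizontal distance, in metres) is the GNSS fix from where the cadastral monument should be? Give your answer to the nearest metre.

48 m

Observed coordinate differences: Δφ = +0.00115°, Δλ = +0.00351°.
Converting to metres (1° lat = 111312 m, cos φ = 0.962218): observed ΔN = 128.0 m, observed ΔE = 375.9 m.
Subtracting the expected shift leaves a residual of 128.0 − (91.1) = 36.9 m north and 375.9 − (406.6) = -30.7 m east.
Residual distance = √(36.9² + (-30.7)²) = 48.0 m.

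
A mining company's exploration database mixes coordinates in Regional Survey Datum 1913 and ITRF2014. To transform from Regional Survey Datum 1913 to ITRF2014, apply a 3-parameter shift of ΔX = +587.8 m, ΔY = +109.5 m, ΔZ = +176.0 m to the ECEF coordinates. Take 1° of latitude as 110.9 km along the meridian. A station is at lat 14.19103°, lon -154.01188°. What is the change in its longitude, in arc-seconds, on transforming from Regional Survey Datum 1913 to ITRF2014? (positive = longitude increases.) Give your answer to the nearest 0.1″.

sin φ = 0.245156, cos φ = 0.969484, sin λ = -0.438185, cos λ = -0.898885.
East component: ΔE = −sin λ·ΔX + cos λ·ΔY = −(-0.438185)(587.8) + (-0.898885)(109.5) = 159.14 m.
1° of latitude spans 110900 m; at latitude φ, 1° of longitude spans that × cos φ = 107515.7 m, so Δλ = 159.14 / 107515.7 × 3600 = 5.328″.

Δλ = 5.3″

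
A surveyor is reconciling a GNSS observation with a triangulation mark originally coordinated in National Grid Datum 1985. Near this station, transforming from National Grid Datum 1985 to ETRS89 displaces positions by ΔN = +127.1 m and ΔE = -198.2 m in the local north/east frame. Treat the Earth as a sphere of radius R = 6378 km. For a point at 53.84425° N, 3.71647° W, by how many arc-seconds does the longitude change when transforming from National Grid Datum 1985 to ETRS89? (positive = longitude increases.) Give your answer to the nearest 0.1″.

At latitude 53.84425°, cos φ = 0.589982.
One radian of longitude at latitude φ spans R cos φ, so Δλ = ΔE / (R cos φ) = -198.2 / (6378000 × 0.589982) = -5.2672e-05 rad = -10.864″.

Δλ = -10.9″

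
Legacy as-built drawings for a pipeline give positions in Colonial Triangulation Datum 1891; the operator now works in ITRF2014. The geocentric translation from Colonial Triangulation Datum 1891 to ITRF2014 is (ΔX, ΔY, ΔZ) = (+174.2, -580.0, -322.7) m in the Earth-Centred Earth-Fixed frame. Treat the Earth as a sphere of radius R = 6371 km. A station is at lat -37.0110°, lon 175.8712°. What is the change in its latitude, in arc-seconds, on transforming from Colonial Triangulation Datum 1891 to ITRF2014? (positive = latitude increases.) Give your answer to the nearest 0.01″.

sin φ = -0.601968, cos φ = 0.798520, sin λ = 0.071999, cos λ = -0.997405.
North component: ΔN = −sin φ cos λ·ΔX − sin φ sin λ·ΔY + cos φ·ΔZ = −(-0.601968)(-0.997405)(174.2) − (-0.601968)(0.071999)(-580.0) + (0.798520)(-322.7) = -387.41 m.
1° of latitude spans πR/180 = 111195 m, so Δφ = -387.41 / 111195 × 3600 = -12.543″.

Δφ = -12.54″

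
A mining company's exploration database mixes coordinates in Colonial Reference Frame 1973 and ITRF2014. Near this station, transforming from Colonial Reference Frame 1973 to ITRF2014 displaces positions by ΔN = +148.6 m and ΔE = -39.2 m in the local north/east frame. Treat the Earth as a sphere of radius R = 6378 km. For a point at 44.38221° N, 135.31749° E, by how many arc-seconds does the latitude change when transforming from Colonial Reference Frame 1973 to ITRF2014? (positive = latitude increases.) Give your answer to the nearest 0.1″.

Δφ = 4.8″

On a sphere of radius R, 1 rad of latitude = R, so Δφ = ΔN / R = 148.6 / 6378000 = 2.3299e-05 rad = 4.806″.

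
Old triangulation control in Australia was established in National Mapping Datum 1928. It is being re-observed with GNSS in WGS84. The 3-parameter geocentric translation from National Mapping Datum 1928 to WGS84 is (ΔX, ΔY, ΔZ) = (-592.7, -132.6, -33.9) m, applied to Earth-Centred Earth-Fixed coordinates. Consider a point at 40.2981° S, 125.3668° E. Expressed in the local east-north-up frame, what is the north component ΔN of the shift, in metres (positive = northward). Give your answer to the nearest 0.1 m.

ΔN = 126.1 m

At φ = -40.2981°, λ = 125.3668°: sin φ = -0.646764, cos φ = 0.762690, sin λ = 0.815463, cos λ = -0.578809.
ΔN = −sin φ cos λ·ΔX − sin φ sin λ·ΔY + cos φ·ΔZ = −(-0.646764)(-0.578809)(-592.7) − (-0.646764)(0.815463)(-132.6) + (0.762690)(-33.9) = 126.09 m.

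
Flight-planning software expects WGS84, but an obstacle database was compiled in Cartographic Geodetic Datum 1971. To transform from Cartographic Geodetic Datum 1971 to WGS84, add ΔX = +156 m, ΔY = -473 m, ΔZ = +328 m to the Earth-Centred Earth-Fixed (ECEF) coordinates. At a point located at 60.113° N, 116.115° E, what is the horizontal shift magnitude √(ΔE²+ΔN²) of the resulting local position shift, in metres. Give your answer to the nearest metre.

595 m

The local east axis at (φ, λ) is (−sin λ, cos λ, 0), so ΔE = −sin(116.115°)·156 + cos(116.115°)·(-473) = 68.13 m.
The local north axis is (−sin φ cos λ, −sin φ sin λ, cos φ), giving ΔN = 59.535 + 368.230 + 163.439 = 591.20 m.
Horizontal magnitude = √(ΔE² + ΔN²) = √(68.13² + 591.20²) = 595.12 m.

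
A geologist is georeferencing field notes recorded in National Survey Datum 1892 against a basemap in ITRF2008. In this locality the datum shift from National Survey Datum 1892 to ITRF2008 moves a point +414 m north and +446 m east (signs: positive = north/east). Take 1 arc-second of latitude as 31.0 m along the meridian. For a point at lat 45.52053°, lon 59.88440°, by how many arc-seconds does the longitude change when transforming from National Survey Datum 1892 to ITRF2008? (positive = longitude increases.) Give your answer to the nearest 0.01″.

Δλ = 20.53″

At latitude 45.52053°, cos φ = 0.700654.
1″ of longitude at this latitude = 31.00 × cos φ = 21.7203 m, so Δλ = 446.0 / 21.7203 = 20.534″.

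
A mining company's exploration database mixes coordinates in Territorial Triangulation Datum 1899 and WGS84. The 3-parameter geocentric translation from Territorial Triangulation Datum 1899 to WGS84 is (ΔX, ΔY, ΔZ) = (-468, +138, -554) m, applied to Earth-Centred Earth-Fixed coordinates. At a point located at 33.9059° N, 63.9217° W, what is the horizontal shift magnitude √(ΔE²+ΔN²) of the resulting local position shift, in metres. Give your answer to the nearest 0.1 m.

453.3 m

At φ = 33.9059°, λ = -63.9217°: sin φ = 0.557831, cos φ = 0.829955, sin λ = -0.898194, cos λ = 0.439599.
ΔE = −sin λ·ΔX + cos λ·ΔY = −(-0.898194)·(-468) + (0.439599)·(138) = -359.69 m.
ΔN = −sin φ cos λ·ΔX − sin φ sin λ·ΔY + cos φ·ΔZ = −(0.557831)(0.439599)(-468) − (0.557831)(-0.898194)(138) + (0.829955)(-554) = -275.89 m.
Horizontal magnitude = √(ΔE² + ΔN²) = √((-359.69)² + (-275.89)²) = 453.31 m.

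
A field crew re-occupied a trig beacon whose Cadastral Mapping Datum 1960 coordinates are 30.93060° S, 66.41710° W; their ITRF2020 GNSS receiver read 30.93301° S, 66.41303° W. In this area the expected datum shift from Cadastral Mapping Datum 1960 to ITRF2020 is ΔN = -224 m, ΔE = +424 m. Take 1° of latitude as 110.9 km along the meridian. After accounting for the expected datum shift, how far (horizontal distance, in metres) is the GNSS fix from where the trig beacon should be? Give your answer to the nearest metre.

57 m

Observed coordinate differences: Δφ = -0.00241°, Δλ = +0.00407°.
Converting to metres (1° lat = 110900 m, cos φ = 0.857791): observed ΔN = -267.3 m, observed ΔE = 387.2 m.
Subtracting the expected shift leaves a residual of -267.3 − (-224) = -43.3 m north and 387.2 − (424) = -36.8 m east.
Residual distance = √((-43.3)² + (-36.8)²) = 56.8 m.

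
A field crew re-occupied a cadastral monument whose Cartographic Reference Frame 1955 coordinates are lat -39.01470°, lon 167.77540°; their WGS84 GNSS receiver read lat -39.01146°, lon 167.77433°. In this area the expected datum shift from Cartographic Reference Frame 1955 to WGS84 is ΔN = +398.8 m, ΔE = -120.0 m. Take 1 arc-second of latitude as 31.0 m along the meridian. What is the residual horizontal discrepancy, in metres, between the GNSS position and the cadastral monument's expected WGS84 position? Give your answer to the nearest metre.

46 m

Observed coordinate differences: Δφ = +0.00324°, Δλ = -0.00107°.
Converting to metres (1° lat = 111600 m, cos φ = 0.776984): observed ΔN = 361.6 m, observed ΔE = -92.8 m.
Subtracting the expected shift leaves a residual of 361.6 − (398.8) = -37.2 m north and -92.8 − (-120.0) = 27.2 m east.
Residual distance = √((-37.2)² + 27.2²) = 46.1 m.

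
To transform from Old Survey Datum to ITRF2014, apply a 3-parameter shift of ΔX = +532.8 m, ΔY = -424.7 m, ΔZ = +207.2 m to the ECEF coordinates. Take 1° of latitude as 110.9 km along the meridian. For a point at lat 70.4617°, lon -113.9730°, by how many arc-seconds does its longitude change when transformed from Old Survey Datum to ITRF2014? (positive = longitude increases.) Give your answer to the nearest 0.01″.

sin φ = 0.942418, cos φ = 0.334437, sin λ = -0.913737, cos λ = -0.406306.
East component: ΔE = −sin λ·ΔX + cos λ·ΔY = −(-0.913737)(532.8) + (-0.406306)(-424.7) = 659.40 m.
1° of latitude spans 110900 m; at latitude φ, 1° of longitude spans that × cos φ = 37089.1 m, so Δλ = 659.40 / 37089.1 × 3600 = 64.004″.

Δλ = 64.00″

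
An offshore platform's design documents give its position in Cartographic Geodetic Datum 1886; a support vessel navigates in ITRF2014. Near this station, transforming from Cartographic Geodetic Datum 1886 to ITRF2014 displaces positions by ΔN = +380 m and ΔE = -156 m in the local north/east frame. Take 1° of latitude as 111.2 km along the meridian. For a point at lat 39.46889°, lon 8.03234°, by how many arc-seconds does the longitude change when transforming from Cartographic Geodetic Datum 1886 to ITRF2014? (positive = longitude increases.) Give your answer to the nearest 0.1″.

Δλ = -6.5″

At latitude 39.46889°, cos φ = 0.771970.
1° of longitude at this latitude = 111.2 × cos φ = 85.84 km, so Δλ = -156.0 / 85843.0 = -0.0018173° = -6.542″.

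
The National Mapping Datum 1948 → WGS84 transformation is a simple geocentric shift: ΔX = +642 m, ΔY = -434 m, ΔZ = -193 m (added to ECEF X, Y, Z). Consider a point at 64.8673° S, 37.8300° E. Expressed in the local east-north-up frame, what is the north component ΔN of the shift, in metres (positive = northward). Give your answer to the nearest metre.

The local north axis is (−sin φ cos λ, −sin φ sin λ, cos φ), giving ΔN = 459.067 − 240.981 − 81.970 = 136.12 m.

ΔN = 136 m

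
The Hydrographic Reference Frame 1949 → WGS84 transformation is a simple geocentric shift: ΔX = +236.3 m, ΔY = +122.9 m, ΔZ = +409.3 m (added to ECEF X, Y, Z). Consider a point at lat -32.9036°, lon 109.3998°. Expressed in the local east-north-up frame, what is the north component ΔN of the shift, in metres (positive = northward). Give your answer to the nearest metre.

ΔN = 364 m

At φ = -32.9036°, λ = 109.3998°: sin φ = -0.543227, cos φ = 0.839586, sin λ = 0.943224, cos λ = -0.332158.
ΔN = −sin φ cos λ·ΔX − sin φ sin λ·ΔY + cos φ·ΔZ = −(-0.543227)(-0.332158)(236.3) − (-0.543227)(0.943224)(122.9) + (0.839586)(409.3) = 363.98 m.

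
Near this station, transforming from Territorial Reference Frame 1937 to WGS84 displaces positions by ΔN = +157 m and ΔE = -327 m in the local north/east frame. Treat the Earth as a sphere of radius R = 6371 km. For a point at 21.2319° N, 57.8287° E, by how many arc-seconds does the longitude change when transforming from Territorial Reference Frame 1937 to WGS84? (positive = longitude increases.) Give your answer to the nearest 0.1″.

Δλ = -11.4″

At latitude 21.2319°, cos φ = 0.932122.
One radian of longitude at latitude φ spans R cos φ, so Δλ = ΔE / (R cos φ) = -327.0 / (6371000 × 0.932122) = -5.5064e-05 rad = -11.358″.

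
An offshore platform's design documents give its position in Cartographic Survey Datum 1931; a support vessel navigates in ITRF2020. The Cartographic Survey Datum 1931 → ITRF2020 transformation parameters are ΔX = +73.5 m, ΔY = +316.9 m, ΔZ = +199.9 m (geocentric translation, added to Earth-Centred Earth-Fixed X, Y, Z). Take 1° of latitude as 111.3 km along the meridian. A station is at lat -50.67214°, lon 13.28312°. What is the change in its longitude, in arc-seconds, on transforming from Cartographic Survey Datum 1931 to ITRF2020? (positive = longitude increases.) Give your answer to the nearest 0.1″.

Δλ = 14.9″

sin φ = -0.773532, cos φ = 0.633757, sin λ = 0.229763, cos λ = 0.973247.
East component: ΔE = −sin λ·ΔX + cos λ·ΔY = −(0.229763)(73.5) + (0.973247)(316.9) = 291.53 m.
1° of latitude spans 111300 m; at latitude φ, 1° of longitude spans that × cos φ = 70537.2 m, so Δλ = 291.53 / 70537.2 × 3600 = 14.879″.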